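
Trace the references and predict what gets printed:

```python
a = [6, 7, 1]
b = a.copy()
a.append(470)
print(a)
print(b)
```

Key concept: list.copy() creates independent copy.
Step by step:
`a = [6, 7, 1]` → a = [6, 7, 1]
`b = a.copy()` → b = [6, 7, 1]
`a.append(470)` → a = [6, 7, 1, 470]
`print(a)` → prints [6, 7, 1, 470]
`print(b)` → prints [6, 7, 1]

Answer:
[6, 7, 1, 470]
[6, 7, 1]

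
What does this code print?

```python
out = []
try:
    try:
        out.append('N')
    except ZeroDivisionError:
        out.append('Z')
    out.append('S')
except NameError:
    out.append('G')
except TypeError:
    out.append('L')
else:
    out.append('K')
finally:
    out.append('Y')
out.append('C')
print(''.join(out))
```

Execution trace: 'N' (inner try body, no exception) → 'S' (try body, no exception) → 'K' (else) → 'Y' (finally) → 'C' (after the try/except). Output: NSKYC

Answer: NSKYC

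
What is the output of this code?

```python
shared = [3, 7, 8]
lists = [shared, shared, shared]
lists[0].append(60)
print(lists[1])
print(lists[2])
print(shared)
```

Key concept: list of same reference.
Step by step:
`shared = [3, 7, 8]` → shared = [3, 7, 8]
`lists = [shared, shared, shared]` → lists = [[3, 7, 8], [3, 7, 8], [3, 7, 8]]
`lists[0].append(60)` → shared = [3, 7, 8, 60]; lists = [[3, 7, 8, 60], [3, 7, 8, 60], [3, 7, 8, 60]]
`print(lists[1])` → prints [3, 7, 8, 60]
`print(lists[2])` → prints [3, 7, 8, 60]
`print(shared)` → prints [3, 7, 8, 60]

Answer:
[3, 7, 8, 60]
[3, 7, 8, 60]
[3, 7, 8, 60]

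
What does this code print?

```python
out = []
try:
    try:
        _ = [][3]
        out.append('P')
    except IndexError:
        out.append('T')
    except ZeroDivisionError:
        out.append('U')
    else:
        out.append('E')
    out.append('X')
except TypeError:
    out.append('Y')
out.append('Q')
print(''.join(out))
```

Execution trace: 'T' (inner except IndexError) → 'X' (try body, no exception) → 'Q' (after the try/except). Output: TXQ

Answer: TXQ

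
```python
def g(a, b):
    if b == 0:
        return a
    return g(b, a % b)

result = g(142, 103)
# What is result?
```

g(142, 103) -> g(103, 39) -> g(39, 25) -> g(25, 14) -> g(14, 11) -> g(11, 3) -> g(3, 2) -> g(2, 1) -> g(1, 0) -> 1

Answer: 1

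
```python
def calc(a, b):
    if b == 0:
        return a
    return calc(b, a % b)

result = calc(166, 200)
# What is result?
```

calc(166, 200) -> calc(200, 166) -> calc(166, 34) -> calc(34, 30) -> calc(30, 4) -> calc(4, 2) -> calc(2, 0) -> 2

Answer: 2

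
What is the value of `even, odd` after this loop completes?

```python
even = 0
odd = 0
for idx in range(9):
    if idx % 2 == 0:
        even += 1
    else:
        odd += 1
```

Count evens and odds in range(9)
`even, odd` takes the values: (0, 0) → (1, 0) → (1, 1) → (2, 1) → (2, 2) → (3, 2) → (3, 3) → (4, 3) → (4, 4) → (5, 4)

Answer: 5, 4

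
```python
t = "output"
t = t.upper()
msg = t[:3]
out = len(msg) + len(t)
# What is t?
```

Trace:
`t = "output"` → t = 'output'
`t = t.upper()` → t = 'OUTPUT'
`msg = t[:3]` → msg = 'OUT'
`out = len(msg) + len(t)` → out = 9
So t = 'OUTPUT'

Answer: 'OUTPUT'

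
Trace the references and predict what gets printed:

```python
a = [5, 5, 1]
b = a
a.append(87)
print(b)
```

Key concept: basic list aliasing.
Step by step:
`a = [5, 5, 1]` → a = [5, 5, 1]
`b = a` → b = [5, 5, 1] (same object as a)
`a.append(87)` → a = [5, 5, 1, 87] (same object as b); b = [5, 5, 1, 87] (same object as a)
`print(b)` → prints [5, 5, 1, 87]

Answer: [5, 5, 1, 87]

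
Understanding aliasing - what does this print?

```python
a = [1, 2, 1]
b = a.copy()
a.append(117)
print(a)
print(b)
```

Key concept: list.copy() creates independent copy.
Step by step:
`a = [1, 2, 1]` → a = [1, 2, 1]
`b = a.copy()` → b = [1, 2, 1]
`a.append(117)` → a = [1, 2, 1, 117]
`print(a)` → prints [1, 2, 1, 117]
`print(b)` → prints [1, 2, 1]

Answer:
[1, 2, 1, 117]
[1, 2, 1]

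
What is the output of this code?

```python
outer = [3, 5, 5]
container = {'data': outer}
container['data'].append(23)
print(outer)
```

Key concept: dict holds reference to list.
Step by step:
`outer = [3, 5, 5]` → outer = [3, 5, 5]
`container = {'data': outer}` → container = {'data': [3, 5, 5]}
`container['data'].append(23)` → outer = [3, 5, 5, 23]; container = {'data': [3, 5, 5, 23]}
`print(outer)` → prints [3, 5, 5, 23]

Answer: [3, 5, 5, 23]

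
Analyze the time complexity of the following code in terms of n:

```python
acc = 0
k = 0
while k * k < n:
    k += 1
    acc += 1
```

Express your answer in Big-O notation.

Each loop level contributes: √n. Multiplying the contributions gives O(√n).

Answer: O(√n)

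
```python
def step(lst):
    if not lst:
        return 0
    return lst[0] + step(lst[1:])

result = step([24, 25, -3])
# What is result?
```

24 + 25 + (-3) + 0 = 46

Answer: 46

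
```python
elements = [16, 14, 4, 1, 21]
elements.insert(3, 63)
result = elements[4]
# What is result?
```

Trace:
`elements = [16, 14, 4, 1, 21]` → elements = [16, 14, 4, 1, 21]
`elements.insert(3, 63)` → elements = [16, 14, 4, 63, 1, 21]
`result = elements[4]` → result = 1
So result = 1

Answer: 1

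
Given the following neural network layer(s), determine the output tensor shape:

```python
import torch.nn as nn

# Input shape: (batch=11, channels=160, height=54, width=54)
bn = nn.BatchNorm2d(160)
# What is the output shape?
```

Input: (11, 160, 54, 54) -> Output: (11, 160, 54, 54)

Answer: (11, 160, 54, 54)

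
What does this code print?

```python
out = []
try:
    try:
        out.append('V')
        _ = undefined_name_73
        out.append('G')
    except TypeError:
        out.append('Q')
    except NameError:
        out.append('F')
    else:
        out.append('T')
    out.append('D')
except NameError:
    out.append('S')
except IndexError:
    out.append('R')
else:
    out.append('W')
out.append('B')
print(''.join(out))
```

Execution trace: 'V' (inner try body) → 'F' (inner except NameError) → 'D' (try body, no exception) → 'W' (else) → 'B' (after the try/except). Output: VFDWB

Answer: VFDWB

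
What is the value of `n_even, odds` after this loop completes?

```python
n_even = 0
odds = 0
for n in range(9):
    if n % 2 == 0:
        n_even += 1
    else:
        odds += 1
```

Count evens and odds in range(9)
`n_even, odds` takes the values: (0, 0) → (1, 0) → (1, 1) → (2, 1) → (2, 2) → (3, 2) → (3, 3) → (4, 3) → (4, 4) → (5, 4)

Answer: 5, 4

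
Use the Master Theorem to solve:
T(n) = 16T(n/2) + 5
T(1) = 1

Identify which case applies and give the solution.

a=16, b=2, f(n)=5. log_2(16) = 4. Since c=0 < 4, Case 1 applies: T(n) = Θ(n^log_b(a)) = O(n^4).

Answer: O(n^4) - Case 1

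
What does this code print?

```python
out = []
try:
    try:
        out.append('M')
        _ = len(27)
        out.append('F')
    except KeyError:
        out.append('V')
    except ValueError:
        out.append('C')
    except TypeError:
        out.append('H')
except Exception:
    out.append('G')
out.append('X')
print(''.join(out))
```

Execution trace: 'M' (inner try body) → 'H' (inner except TypeError) → 'X' (after the try/except). Output: MHX

Answer: MHX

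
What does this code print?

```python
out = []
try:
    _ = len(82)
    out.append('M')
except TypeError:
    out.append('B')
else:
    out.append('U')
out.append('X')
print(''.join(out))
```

Execution trace: 'B' (except TypeError) → 'X' (after the try/except). Output: BX

Answer: BX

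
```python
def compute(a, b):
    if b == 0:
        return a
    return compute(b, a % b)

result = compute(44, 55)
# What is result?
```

compute(44, 55) -> compute(55, 44) -> compute(44, 11) -> compute(11, 0) -> 11

Answer: 11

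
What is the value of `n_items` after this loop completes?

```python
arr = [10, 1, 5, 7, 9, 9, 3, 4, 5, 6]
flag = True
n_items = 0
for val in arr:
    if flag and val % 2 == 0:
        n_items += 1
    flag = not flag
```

Count even values at even positions
`n_items` takes the values: 0 → 1

Answer: 1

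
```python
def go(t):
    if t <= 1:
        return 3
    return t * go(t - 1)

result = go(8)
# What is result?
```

go(8) = 8 * 7 * 6 * 5 * 4 * 3 * 2 * 3 = 120960

Answer: 120960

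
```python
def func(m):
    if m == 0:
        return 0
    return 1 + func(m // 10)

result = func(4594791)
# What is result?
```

Count of digits of 4594791: 7

Answer: 7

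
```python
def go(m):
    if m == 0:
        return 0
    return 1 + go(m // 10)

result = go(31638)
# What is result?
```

Count of digits of 31638: 5

Answer: 5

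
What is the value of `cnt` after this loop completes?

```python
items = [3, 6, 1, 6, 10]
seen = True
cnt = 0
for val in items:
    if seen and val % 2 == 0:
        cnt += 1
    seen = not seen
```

Count even values at even positions
`cnt` takes the values: 0 → 1

Answer: 1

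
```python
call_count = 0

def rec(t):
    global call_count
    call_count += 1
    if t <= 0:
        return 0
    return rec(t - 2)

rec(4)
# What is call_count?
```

Linear recursion stepping by 2: 3 calls from t=4 down to ≤0.

Answer: 3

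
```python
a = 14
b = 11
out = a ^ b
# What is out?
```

Trace:
`a = 14` → a = 14
`b = 11` → b = 11
`out = a ^ b` → out = 5
So out = 5

Answer: 5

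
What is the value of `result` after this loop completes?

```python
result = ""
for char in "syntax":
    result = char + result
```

Reverse 'syntax'
`result` takes the values: "" → "s" → "ys" → "nys" → "tnys" → "atnys" → "xatnys"

Answer: "xatnys"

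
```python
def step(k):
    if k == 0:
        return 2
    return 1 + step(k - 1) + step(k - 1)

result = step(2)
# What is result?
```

step(k) = 1 + 2·step(k-1), step(0)=2. Closed form: (2+1)·2^2 - 1 = 11.

Answer: 11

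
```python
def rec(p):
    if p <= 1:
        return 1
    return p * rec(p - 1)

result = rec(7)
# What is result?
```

rec(7) = 7 * 6 * 5 * 4 * 3 * 2 * 1 = 5040

Answer: 5040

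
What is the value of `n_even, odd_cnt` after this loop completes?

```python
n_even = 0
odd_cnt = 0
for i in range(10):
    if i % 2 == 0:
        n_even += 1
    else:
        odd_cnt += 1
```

Count evens and odds in range(10)
`n_even, odd_cnt` takes the values: (0, 0) → (1, 0) → (1, 1) → (2, 1) → (2, 2) → (3, 2) → (3, 3) → (4, 3) → (4, 4) → (5, 4) → (5, 5)

Answer: 5, 5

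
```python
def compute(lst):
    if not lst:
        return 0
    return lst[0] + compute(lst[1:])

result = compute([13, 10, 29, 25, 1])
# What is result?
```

13 + 10 + 29 + 25 + 1 + 0 = 78

Answer: 78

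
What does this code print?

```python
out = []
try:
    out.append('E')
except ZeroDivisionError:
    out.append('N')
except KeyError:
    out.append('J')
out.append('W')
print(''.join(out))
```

Execution trace: 'E' (try body, no exception) → 'W' (after the try/except). Output: EW

Answer: EW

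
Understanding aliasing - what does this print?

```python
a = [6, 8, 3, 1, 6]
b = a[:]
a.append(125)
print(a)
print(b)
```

Key concept: slice [:] creates copy.
Step by step:
`a = [6, 8, 3, 1, 6]` → a = [6, 8, 3, 1, 6]
`b = a[:]` → b = [6, 8, 3, 1, 6]
`a.append(125)` → a = [6, 8, 3, 1, 6, 125]
`print(a)` → prints [6, 8, 3, 1, 6, 125]
`print(b)` → prints [6, 8, 3, 1, 6]

Answer:
[6, 8, 3, 1, 6, 125]
[6, 8, 3, 1, 6]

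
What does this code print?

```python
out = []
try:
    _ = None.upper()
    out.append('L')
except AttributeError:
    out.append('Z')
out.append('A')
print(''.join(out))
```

Execution trace: 'Z' (except AttributeError) → 'A' (after the try/except). Output: ZA

Answer: ZA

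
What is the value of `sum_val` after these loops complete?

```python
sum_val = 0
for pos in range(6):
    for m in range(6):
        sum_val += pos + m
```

Sum of all pos+m for pos,m in 6x6
`sum_val` takes the values: 0 → 1 → 3 → 6 → 10 → 15 → 16 → 18 → 21 → 25 → 30 → 36 → 38 → 41 → 45 → 50 → 56 → 63 → 66 → 70 → 75 → 81 → 88 → 96 → 100 → 105 → 111 → 118 → 126 → 135 → 140 → 146 → 153 → 161 → 170 → 180

Answer: 180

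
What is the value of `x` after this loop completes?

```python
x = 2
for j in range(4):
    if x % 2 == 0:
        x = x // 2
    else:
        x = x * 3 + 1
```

Collatz-style transformation from 2
`x` takes the values: 2 → 1 → 4 → 2 → 1

Answer: 1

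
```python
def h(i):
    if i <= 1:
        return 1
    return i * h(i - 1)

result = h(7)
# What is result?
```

h(7) = 7 * 6 * 5 * 4 * 3 * 2 * 1 = 5040

Answer: 5040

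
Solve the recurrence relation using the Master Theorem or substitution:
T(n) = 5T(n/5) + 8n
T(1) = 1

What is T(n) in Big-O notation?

By Master Theorem: a=5, b=5, f(n)=8n. Since log_5(5) = 1 and f(n) = Θ(n^1), Case 2 applies. T(n) = O(n log n).

Answer: O(n log n)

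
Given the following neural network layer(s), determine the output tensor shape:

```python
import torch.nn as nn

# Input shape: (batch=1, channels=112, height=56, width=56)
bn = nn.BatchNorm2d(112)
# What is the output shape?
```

Input: (1, 112, 56, 56) -> Output: (1, 112, 56, 56)

Answer: (1, 112, 56, 56)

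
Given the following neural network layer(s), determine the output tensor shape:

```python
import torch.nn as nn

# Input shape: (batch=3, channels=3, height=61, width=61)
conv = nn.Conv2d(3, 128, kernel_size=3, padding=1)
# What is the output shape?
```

Input: (3, 3, 61, 61) -> Output: (3, 128, 61, 61)

Answer: (3, 128, 61, 61)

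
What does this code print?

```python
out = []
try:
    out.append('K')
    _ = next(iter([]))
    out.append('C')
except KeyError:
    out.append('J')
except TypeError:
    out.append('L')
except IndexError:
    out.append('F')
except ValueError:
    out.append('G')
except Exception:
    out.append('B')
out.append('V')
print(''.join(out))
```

Execution trace: 'K' (try body) → 'B' (except Exception) → 'V' (after the try/except). Output: KBV

Answer: KBV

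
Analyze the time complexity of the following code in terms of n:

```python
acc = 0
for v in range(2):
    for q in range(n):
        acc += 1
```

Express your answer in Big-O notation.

Each loop level contributes: 1 × n. Multiplying the contributions gives O(n).

Answer: O(n)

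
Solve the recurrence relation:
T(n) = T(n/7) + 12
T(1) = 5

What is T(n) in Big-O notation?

Each step divides n by 7 and adds 12. After log_7(n) steps we reach T(1)=5. So T(n) = 12·log_7(n) + 5 = O(log n).

Answer: O(log n)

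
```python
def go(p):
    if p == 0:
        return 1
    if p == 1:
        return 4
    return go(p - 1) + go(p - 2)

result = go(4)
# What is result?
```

Build up from base cases: go(0)=1, go(1)=4, go(2)=5, go(3)=9, go(4)=14

Answer: 14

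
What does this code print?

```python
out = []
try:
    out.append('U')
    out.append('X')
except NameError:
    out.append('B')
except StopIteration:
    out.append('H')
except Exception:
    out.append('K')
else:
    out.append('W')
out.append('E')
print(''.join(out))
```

Execution trace: 'U' (try body) → 'X' (try body, no exception) → 'W' (else) → 'E' (after the try/except). Output: UXWE

Answer: UXWE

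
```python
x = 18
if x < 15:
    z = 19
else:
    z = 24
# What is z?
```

Trace:
`x = 18` → x = 18
`if x < 15: ...` → x < 15 is False, take else branch → z = 24
So z = 24

Answer: 24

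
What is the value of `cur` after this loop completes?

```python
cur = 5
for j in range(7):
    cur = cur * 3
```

Multiply by 3, 7 times: 5 * 3^7 = 10935
`cur` takes the values: 5 → 15 → 45 → 135 → 405 → 1215 → 3645 → 10935

Answer: 10935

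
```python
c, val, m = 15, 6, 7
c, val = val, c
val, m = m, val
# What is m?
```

Trace:
`c, val, m = 15, 6, 7` → c = 15; val = 6; m = 7
`c, val = val, c` → c = 6; val = 15
`val, m = m, val` → val = 7; m = 15
So m = 15

Answer: 15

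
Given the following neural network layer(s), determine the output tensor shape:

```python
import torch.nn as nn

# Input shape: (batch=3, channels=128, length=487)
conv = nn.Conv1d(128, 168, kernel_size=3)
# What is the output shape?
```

Input: (3, 128, 487) -> Output: (3, 168, 485)

Answer: (3, 168, 485)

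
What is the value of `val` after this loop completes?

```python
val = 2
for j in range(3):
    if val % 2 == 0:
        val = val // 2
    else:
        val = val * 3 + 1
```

Collatz-style transformation from 2
`val` takes the values: 2 → 1 → 4 → 2

Answer: 2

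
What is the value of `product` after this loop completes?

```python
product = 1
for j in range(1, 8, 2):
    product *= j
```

Product of 1, 3, 5, ... up to 7
`product` takes the values: 1 → 3 → 15 → 105

Answer: 105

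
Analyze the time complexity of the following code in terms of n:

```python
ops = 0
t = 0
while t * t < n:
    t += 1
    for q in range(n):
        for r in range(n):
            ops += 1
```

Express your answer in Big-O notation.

Each loop level contributes: √n × n × n. Multiplying the contributions gives O(n^2√n).

Answer: O(n^2√n)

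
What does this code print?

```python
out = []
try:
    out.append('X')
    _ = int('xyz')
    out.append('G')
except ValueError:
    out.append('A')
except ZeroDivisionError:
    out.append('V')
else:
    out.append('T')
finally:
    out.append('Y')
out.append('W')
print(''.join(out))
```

Execution trace: 'X' (try body) → 'A' (except ValueError) → 'Y' (finally) → 'W' (after the try/except). Output: XAYW

Answer: XAYW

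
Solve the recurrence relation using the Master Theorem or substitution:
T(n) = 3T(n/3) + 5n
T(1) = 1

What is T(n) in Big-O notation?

By Master Theorem: a=3, b=3, f(n)=5n. Since log_3(3) = 1 and f(n) = Θ(n^1), Case 2 applies. T(n) = O(n log n).

Answer: O(n log n)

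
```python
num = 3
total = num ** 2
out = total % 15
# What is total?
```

Trace:
`num = 3` → num = 3
`total = num ** 2` → total = 9
`out = total % 15` → out = 9
So total = 9

Answer: 9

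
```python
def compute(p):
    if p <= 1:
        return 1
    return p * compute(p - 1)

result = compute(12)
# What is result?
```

compute(12) = 12 * 11 * 10 * 9 * 8 * 7 * 6 * 5 * 4 * 3 * 2 * 1 = 479001600

Answer: 479001600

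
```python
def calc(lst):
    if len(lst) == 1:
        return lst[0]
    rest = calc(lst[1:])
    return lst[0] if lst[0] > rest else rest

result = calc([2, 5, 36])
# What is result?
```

Recursive max over [2, 5, 36] = 36

Answer: 36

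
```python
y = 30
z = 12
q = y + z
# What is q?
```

Trace:
`y = 30` → y = 30
`z = 12` → z = 12
`q = y + z` → q = 42
So q = 42

Answer: 42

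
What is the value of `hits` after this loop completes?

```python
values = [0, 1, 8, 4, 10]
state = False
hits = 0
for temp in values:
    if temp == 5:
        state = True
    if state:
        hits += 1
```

Count elements after first 5 in [0, 1, 8, 4, 10]
`hits` takes the values: 0

Answer: 0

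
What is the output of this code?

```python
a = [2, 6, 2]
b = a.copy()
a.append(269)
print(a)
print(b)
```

Key concept: list.copy() creates independent copy.
Step by step:
`a = [2, 6, 2]` → a = [2, 6, 2]
`b = a.copy()` → b = [2, 6, 2]
`a.append(269)` → a = [2, 6, 2, 269]
`print(a)` → prints [2, 6, 2, 269]
`print(b)` → prints [2, 6, 2]

Answer:
[2, 6, 2, 269]
[2, 6, 2]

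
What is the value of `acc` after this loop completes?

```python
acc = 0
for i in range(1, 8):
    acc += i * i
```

Sum of squares 1² to 7² = 140
`acc` takes the values: 0 → 1 → 5 → 14 → 30 → 55 → 91 → 140

Answer: 140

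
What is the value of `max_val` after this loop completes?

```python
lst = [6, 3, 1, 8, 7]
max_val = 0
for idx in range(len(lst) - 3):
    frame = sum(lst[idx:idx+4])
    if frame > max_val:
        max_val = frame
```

Max sum of 4-element window in [6, 3, 1, 8, 7]
`max_val` takes the values: 0 → 18 → 19

Answer: 19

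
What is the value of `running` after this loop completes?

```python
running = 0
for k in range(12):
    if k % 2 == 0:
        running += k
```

Sum of even numbers 0 to 11
`running` takes the values: 0 → 2 → 6 → 12 → 20 → 30

Answer: 30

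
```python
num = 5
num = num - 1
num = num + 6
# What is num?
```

Trace:
`num = 5` → num = 5
`num = num - 1` → num = 4
`num = num + 6` → num = 10
So num = 10

Answer: 10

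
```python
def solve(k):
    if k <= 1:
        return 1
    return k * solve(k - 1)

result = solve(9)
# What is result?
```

solve(9) = 9 * 8 * 7 * 6 * 5 * 4 * 3 * 2 * 1 = 362880

Answer: 362880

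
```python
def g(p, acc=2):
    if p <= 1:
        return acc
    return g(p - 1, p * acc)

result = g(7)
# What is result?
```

Accumulator trace (n, acc): (7, 2) -> (6, 14) -> (5, 84) -> (4, 420) -> (3, 1680) -> (2, 5040) -> (1, 10080) -> return 10080

Answer: 10080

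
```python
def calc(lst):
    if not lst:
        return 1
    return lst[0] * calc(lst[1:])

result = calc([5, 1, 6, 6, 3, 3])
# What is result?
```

Product over [5, 1, 6, 6, 3, 3] = 5 * 1 * 6 * 6 * 3 * 3 = 1620

Answer: 1620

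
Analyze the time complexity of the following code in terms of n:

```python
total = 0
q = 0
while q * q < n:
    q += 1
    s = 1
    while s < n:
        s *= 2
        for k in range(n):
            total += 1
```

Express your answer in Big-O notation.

Each loop level contributes: √n × log n × n. Multiplying the contributions gives O(n√n log n).

Answer: O(n√n log n)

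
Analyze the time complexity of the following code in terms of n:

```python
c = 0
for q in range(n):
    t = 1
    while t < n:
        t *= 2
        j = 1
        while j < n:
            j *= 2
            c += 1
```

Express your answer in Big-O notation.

Each loop level contributes: n × log n × log n. Multiplying the contributions gives O(n log² n).

Answer: O(n log² n)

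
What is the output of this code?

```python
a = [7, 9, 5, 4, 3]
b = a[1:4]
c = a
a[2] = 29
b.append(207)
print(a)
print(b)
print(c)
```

Key concept: slice vs alias.
Step by step:
`a = [7, 9, 5, 4, 3]` → a = [7, 9, 5, 4, 3]
`b = a[1:4]` → b = [9, 5, 4]
`c = a` → c = [7, 9, 5, 4, 3] (same object as a)
`a[2] = 29` → a = [7, 9, 29, 4, 3] (same object as c); c = [7, 9, 29, 4, 3] (same object as a)
`b.append(207)` → b = [9, 5, 4, 207]
`print(a)` → prints [7, 9, 29, 4, 3]
`print(b)` → prints [9, 5, 4, 207]
`print(c)` → prints [7, 9, 29, 4, 3]

Answer:
[7, 9, 29, 4, 3]
[9, 5, 4, 207]
[7, 9, 29, 4, 3]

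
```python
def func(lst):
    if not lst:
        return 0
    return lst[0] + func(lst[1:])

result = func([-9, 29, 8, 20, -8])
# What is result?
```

(-9) + 29 + 8 + 20 + (-8) + 0 = 40

Answer: 40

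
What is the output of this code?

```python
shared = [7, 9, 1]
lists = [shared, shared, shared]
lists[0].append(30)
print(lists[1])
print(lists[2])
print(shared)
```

Key concept: list of same reference.
Step by step:
`shared = [7, 9, 1]` → shared = [7, 9, 1]
`lists = [shared, shared, shared]` → lists = [[7, 9, 1], [7, 9, 1], [7, 9, 1]]
`lists[0].append(30)` → shared = [7, 9, 1, 30]; lists = [[7, 9, 1, 30], [7, 9, 1, 30], [7, 9, 1, 30]]
`print(lists[1])` → prints [7, 9, 1, 30]
`print(lists[2])` → prints [7, 9, 1, 30]
`print(shared)` → prints [7, 9, 1, 30]

Answer:
[7, 9, 1, 30]
[7, 9, 1, 30]
[7, 9, 1, 30]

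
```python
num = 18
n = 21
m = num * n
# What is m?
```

Trace:
`num = 18` → num = 18
`n = 21` → n = 21
`m = num * n` → m = 378
So m = 378

Answer: 378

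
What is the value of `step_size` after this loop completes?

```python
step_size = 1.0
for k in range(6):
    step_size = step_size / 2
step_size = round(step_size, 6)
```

Halving LR 6 times: 1 / 2^6
`step_size` takes the values: 1.0 → 0.5 → 0.25 → 0.125 → 0.0625 → 0.03125 → 0.015625

Answer: 0.015625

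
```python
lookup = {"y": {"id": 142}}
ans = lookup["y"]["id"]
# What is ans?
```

Trace:
`lookup = {"y": {"id": 142}}` → lookup = {'y': {'id': 142}}
`ans = lookup["y"]["id"]` → ans = 142
So ans = 142

Answer: 142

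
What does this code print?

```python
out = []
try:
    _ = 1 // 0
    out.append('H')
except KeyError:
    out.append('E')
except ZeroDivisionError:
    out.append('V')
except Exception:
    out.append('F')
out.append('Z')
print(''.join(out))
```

Execution trace: 'V' (except ZeroDivisionError) → 'Z' (after the try/except). Output: VZ

Answer: VZ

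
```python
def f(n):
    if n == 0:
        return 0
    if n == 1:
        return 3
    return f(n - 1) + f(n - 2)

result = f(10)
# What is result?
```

Build up from base cases: f(0)=0, f(1)=3, f(2)=3, f(3)=6, f(4)=9, f(5)=15, f(6)=24, ..., f(10)=165

Answer: 165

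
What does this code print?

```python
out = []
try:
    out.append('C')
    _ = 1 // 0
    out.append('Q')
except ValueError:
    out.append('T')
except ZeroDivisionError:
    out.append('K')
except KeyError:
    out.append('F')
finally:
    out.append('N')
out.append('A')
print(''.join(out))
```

Execution trace: 'C' (try body) → 'K' (except ZeroDivisionError) → 'N' (finally) → 'A' (after the try/except). Output: CKNA

Answer: CKNA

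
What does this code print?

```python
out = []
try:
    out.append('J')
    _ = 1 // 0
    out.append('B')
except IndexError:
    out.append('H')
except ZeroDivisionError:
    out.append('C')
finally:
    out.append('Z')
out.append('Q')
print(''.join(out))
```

Execution trace: 'J' (try body) → 'C' (except ZeroDivisionError) → 'Z' (finally) → 'Q' (after the try/except). Output: JCZQ

Answer: JCZQ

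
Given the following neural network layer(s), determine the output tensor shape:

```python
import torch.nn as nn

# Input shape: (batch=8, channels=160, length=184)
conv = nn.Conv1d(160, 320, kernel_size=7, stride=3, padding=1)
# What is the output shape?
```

Input: (8, 160, 184) -> Output: (8, 320, 60)

Answer: (8, 320, 60)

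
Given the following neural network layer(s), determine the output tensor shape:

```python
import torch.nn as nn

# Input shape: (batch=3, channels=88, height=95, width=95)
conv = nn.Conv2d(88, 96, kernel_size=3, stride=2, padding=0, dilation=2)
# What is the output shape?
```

Input: (3, 88, 95, 95) -> Output: (3, 96, 46, 46)

Answer: (3, 96, 46, 46)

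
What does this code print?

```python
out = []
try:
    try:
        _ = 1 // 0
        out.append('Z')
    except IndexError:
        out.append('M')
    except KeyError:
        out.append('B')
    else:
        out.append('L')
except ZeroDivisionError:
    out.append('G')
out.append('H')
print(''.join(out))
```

Execution trace: 'G' (outer except ZeroDivisionError) → 'H' (after the try/except). Output: GH

Answer: GH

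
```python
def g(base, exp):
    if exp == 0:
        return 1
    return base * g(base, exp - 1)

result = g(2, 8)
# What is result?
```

g(2, 8) = 2 * 2 * 2 * 2 * 2 * 2 * 2 * 2 = 256

Answer: 256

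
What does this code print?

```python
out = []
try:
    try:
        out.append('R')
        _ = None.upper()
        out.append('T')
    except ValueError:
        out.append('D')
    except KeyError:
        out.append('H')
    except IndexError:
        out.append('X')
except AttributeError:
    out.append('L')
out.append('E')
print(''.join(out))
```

Execution trace: 'R' (try body) → 'L' (outer except AttributeError) → 'E' (after the try/except). Output: RLE

Answer: RLE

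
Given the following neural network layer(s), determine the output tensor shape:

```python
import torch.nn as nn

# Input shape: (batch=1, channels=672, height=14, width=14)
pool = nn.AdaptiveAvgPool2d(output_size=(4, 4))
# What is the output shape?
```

Input: (1, 672, 14, 14) -> Output: (1, 672, 4, 4)

Answer: (1, 672, 4, 4)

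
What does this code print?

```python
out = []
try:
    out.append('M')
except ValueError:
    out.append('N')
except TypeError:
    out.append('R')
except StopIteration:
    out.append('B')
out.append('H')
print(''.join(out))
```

Execution trace: 'M' (try body, no exception) → 'H' (after the try/except). Output: MH

Answer: MH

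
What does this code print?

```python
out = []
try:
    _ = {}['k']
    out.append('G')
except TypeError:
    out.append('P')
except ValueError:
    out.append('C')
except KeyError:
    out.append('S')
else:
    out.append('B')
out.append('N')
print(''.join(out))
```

Execution trace: 'S' (except KeyError) → 'N' (after the try/except). Output: SN

Answer: SN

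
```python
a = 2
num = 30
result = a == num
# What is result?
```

Trace:
`a = 2` → a = 2
`num = 30` → num = 30
`result = a == num` → result = False
So result = False

Answer: False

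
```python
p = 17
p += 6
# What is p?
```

Trace:
`p = 17` → p = 17
`p += 6` → p = 23
So p = 23

Answer: 23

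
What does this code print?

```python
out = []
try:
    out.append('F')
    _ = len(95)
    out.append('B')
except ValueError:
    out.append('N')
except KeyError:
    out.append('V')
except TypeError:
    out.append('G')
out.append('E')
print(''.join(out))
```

Execution trace: 'F' (try body) → 'G' (except TypeError) → 'E' (after the try/except). Output: FGE

Answer: FGE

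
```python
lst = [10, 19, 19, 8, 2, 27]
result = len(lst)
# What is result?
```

Trace:
`lst = [10, 19, 19, 8, 2, 27]` → lst = [10, 19, 19, 8, 2, 27]
`result = len(lst)` → result = 6
So result = 6

Answer: 6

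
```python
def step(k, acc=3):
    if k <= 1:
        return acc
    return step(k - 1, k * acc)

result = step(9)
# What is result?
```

Accumulator trace (n, acc): (9, 3) -> (8, 27) -> (7, 216) -> (6, 1512) -> (5, 9072) -> (4, 45360) -> (3, 181440) -> (2, 544320) -> (1, 1088640) -> return 1088640

Answer: 1088640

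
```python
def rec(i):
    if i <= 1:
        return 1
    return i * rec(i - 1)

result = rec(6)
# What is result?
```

rec(6) = 6 * 5 * 4 * 3 * 2 * 1 = 720

Answer: 720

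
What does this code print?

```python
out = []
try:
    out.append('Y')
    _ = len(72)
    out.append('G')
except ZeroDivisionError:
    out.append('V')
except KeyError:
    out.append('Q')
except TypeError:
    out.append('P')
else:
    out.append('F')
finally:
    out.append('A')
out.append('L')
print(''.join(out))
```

Execution trace: 'Y' (try body) → 'P' (except TypeError) → 'A' (finally) → 'L' (after the try/except). Output: YPAL

Answer: YPAL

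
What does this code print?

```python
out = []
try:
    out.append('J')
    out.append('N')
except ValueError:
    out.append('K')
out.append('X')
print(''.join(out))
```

Execution trace: 'J' (try body) → 'N' (try body, no exception) → 'X' (after the try/except). Output: JNX

Answer: JNX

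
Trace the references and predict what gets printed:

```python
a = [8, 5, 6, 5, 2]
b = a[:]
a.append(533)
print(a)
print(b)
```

Key concept: slice [:] creates copy.
Step by step:
`a = [8, 5, 6, 5, 2]` → a = [8, 5, 6, 5, 2]
`b = a[:]` → b = [8, 5, 6, 5, 2]
`a.append(533)` → a = [8, 5, 6, 5, 2, 533]
`print(a)` → prints [8, 5, 6, 5, 2, 533]
`print(b)` → prints [8, 5, 6, 5, 2]

Answer:
[8, 5, 6, 5, 2, 533]
[8, 5, 6, 5, 2]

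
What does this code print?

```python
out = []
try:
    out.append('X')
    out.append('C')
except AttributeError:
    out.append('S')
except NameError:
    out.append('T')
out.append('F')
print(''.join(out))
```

Execution trace: 'X' (try body) → 'C' (try body, no exception) → 'F' (after the try/except). Output: XCF

Answer: XCF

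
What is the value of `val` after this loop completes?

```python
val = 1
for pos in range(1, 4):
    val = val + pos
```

Start at 1, add 1 through 3
`val` takes the values: 1 → 2 → 4 → 7

Answer: 7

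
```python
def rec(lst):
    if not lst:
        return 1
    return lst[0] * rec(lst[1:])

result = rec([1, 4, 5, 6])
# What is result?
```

Product over [1, 4, 5, 6] = 1 * 4 * 5 * 6 = 120

Answer: 120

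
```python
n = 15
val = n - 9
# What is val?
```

Trace:
`n = 15` → n = 15
`val = n - 9` → val = 6
So val = 6

Answer: 6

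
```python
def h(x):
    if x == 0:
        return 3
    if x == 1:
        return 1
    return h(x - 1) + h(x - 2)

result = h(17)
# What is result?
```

Build up from base cases: h(0)=3, h(1)=1, h(2)=4, h(3)=5, h(4)=9, h(5)=14, h(6)=23, ..., h(17)=4558

Answer: 4558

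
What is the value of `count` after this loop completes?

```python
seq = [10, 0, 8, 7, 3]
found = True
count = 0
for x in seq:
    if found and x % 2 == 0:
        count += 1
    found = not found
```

Count even values at even positions
`count` takes the values: 0 → 1 → 2

Answer: 2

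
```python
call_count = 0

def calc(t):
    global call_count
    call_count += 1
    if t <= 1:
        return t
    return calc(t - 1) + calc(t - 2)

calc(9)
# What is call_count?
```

Calls(t) = 1 + Calls(t-1) + Calls(t-2); Calls(0)=Calls(1)=1. For t=9 this gives 109.

Answer: 109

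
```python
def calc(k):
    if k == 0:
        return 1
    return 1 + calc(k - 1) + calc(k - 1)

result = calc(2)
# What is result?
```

calc(k) = 1 + 2·calc(k-1), calc(0)=1. Closed form: (1+1)·2^2 - 1 = 7.

Answer: 7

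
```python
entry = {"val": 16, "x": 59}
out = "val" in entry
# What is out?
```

Trace:
`entry = {"val": 16, "x": 59}` → entry = {'val': 16, 'x': 59}
`out = "val" in entry` → out = True
So out = True

Answer: True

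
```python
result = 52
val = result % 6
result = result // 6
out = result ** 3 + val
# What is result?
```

Trace:
`result = 52` → result = 52
`val = result % 6` → val = 4
`result = result // 6` → result = 8
`out = result ** 3 + val` → out = 516
So result = 8

Answer: 8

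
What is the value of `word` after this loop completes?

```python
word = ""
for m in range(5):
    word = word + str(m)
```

Concatenate digits 0 to 4
`word` takes the values: "" → "0" → "01" → "012" → "0123" → "01234"

Answer: "01234"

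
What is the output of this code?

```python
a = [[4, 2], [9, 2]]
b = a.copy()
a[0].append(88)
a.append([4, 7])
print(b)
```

Key concept: shallow copy with nested lists.
Step by step:
`a = [[4, 2], [9, 2]]` → a = [[4, 2], [9, 2]]
`b = a.copy()` → b = [[4, 2], [9, 2]]
`a[0].append(88)` → a = [[4, 2, 88], [9, 2]]; b = [[4, 2, 88], [9, 2]]
`a.append([4, 7])` → a = [[4, 2, 88], [9, 2], [4, 7]]
`print(b)` → prints [[4, 2, 88], [9, 2]]

Answer: [[4, 2, 88], [9, 2]]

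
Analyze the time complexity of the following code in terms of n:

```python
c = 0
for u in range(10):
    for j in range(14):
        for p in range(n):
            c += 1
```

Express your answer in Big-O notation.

Each loop level contributes: 1 × 1 × n. Multiplying the contributions gives O(n).

Answer: O(n)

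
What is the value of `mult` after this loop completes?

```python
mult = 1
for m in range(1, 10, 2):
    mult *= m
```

Product of 1, 3, 5, ... up to 9
`mult` takes the values: 1 → 3 → 15 → 105 → 945

Answer: 945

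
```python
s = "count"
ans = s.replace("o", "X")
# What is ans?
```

Trace:
`s = "count"` → s = 'count'
`ans = s.replace("o", "X")` → ans = 'cXunt'
So ans = 'cXunt'

Answer: 'cXunt'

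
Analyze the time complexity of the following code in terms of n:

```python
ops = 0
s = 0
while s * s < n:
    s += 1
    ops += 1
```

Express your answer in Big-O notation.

Each loop level contributes: √n. Multiplying the contributions gives O(√n).

Answer: O(√n)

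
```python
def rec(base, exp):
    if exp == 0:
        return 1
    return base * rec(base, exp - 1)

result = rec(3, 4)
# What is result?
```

rec(3, 4) = 3 * 3 * 3 * 3 = 81

Answer: 81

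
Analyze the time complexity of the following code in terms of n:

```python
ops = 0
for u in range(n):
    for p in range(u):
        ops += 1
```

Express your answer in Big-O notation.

Each loop level contributes: n × n. Multiplying the contributions gives O(n^2).

Answer: O(n^2)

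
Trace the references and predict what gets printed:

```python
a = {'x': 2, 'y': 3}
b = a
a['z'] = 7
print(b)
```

Key concept: dict aliasing.
Step by step:
`a = {'x': 2, 'y': 3}` → a = {'x': 2, 'y': 3}
`b = a` → b = {'x': 2, 'y': 3} (same object as a)
`a['z'] = 7` → a = {'x': 2, 'y': 3, 'z': 7} (same object as b); b = {'x': 2, 'y': 3, 'z': 7} (same object as a)
`print(b)` → prints {'x': 2, 'y': 3, 'z': 7}

Answer: {'x': 2, 'y': 3, 'z': 7}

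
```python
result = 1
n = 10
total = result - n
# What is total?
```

Trace:
`result = 1` → result = 1
`n = 10` → n = 10
`total = result - n` → total = -9
So total = -9

Answer: -9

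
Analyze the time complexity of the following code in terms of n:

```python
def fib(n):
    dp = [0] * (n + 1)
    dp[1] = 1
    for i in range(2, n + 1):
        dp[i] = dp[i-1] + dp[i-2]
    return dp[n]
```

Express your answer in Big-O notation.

This is Dynamic programming Fibonacci. Time complexity: O(n).

Answer: O(n)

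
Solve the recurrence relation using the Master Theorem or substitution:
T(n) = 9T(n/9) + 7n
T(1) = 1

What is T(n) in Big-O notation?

By Master Theorem: a=9, b=9, f(n)=7n. Since log_9(9) = 1 and f(n) = Θ(n^1), Case 2 applies. T(n) = O(n log n).

Answer: O(n log n)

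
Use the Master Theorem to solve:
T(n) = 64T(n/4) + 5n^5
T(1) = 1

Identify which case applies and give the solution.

a=64, b=4, f(n)=5n^5. log_4(64) = 3. Since c=5 > 3 and the regularity condition holds (64(n/4)^5 = (64/4^5)n^5 with 64/4^5 < 1), Case 3 applies: T(n) = Θ(f(n)) = O(n^5).

Answer: O(n^5) - Case 3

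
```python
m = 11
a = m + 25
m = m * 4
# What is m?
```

Trace:
`m = 11` → m = 11
`a = m + 25` → a = 36
`m = m * 4` → m = 44
So m = 44

Answer: 44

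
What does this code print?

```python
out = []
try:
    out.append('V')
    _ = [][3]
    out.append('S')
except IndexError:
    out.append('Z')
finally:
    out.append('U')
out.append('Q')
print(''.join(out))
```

Execution trace: 'V' (try body) → 'Z' (except IndexError) → 'U' (finally) → 'Q' (after the try/except). Output: VZUQ

Answer: VZUQ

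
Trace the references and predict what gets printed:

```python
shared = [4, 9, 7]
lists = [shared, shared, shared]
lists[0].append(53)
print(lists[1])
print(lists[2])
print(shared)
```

Key concept: list of same reference.
Step by step:
`shared = [4, 9, 7]` → shared = [4, 9, 7]
`lists = [shared, shared, shared]` → lists = [[4, 9, 7], [4, 9, 7], [4, 9, 7]]
`lists[0].append(53)` → shared = [4, 9, 7, 53]; lists = [[4, 9, 7, 53], [4, 9, 7, 53], [4, 9, 7, 53]]
`print(lists[1])` → prints [4, 9, 7, 53]
`print(lists[2])` → prints [4, 9, 7, 53]
`print(shared)` → prints [4, 9, 7, 53]

Answer:
[4, 9, 7, 53]
[4, 9, 7, 53]
[4, 9, 7, 53]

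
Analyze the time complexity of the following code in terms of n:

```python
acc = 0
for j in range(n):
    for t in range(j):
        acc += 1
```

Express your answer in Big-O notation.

Each loop level contributes: n × n. Multiplying the contributions gives O(n^2).

Answer: O(n^2)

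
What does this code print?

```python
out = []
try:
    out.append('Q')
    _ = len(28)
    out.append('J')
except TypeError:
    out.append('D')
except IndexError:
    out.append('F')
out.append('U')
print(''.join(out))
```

Execution trace: 'Q' (try body) → 'D' (except TypeError) → 'U' (after the try/except). Output: QDU

Answer: QDU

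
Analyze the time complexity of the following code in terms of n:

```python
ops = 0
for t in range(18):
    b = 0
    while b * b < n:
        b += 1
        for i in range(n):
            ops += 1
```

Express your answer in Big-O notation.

Each loop level contributes: 1 × √n × n. Multiplying the contributions gives O(n√n).

Answer: O(n√n)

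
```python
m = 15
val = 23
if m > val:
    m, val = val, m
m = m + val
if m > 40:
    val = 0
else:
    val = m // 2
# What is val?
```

Trace:
`m = 15` → m = 15
`val = 23` → val = 23
`if m > val: ...` → m > val is False → no variable changes
`m = m + val` → m = 38
`if m > 40: ...` → m > 40 is False, take else branch → val = 19
So val = 19

Answer: 19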